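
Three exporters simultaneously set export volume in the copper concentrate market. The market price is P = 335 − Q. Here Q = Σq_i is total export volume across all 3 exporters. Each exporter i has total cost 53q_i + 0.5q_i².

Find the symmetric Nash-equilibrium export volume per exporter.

56.4

A representative exporter's profit is π_i = q_i(335 − Q) − 53q_i − 0.5q_i², with Q = q_i + Σ_{j≠i} q_j.
First-order condition: 282 − 3q_i − Σ_{j≠i} q_j = 0.
Imposing symmetry (q_j = q for all j) turns Σ_{j≠i} q_j into 2q, so 282 = 5q and q = 56.4.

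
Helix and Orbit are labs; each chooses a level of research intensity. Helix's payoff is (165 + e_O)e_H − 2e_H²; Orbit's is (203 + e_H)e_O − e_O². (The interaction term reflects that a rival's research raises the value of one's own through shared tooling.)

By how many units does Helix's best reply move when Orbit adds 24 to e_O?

6

Expanding Helix's payoff: 165e_H + e_Oe_H − 2e_H².
∂π/∂e_H = 165 + e_O − 4e_H = 0, so e_H = 41.25 + 0.25e_O.
The reaction-function slope is 0.25, so a 24-unit rise in e_O moves e_H by 0.25 × 24 = 6. Helix's best response rises — the actions are strategic complements.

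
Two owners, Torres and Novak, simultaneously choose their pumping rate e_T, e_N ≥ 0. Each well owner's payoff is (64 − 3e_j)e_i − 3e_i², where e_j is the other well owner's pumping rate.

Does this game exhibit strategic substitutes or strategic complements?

Torres's payoff is (64 − 3e_N)e_T − 3e_T².
∂π/∂e_T = 64 − 3e_N − 6e_T = 0, so e_T = 32/3 − 0.5e_N.
The best-response slope de_T/de_N = −0.5 < 0: the reaction function is downward-sloping, so the choices are strategic substitutes.

strategic substitutes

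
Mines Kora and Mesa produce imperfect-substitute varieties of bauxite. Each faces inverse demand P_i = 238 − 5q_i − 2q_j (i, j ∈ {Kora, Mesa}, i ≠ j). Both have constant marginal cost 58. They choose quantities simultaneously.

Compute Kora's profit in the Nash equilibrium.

Mine Kora's profit: π = q_{Kora}(238 − 5q_{Kora} − 2q_{Mesa}) − 58q_{Kora}.
∂π/∂q_{Kora} = 180 − 10q_{Kora} − 2q_{Mesa} = 0 ⇒ q_{Kora} = 18 − 0.2q_{Mesa}.
By symmetry q_{Mesa} = q_{Kora}; substituting into the reaction function, 1.2q_{Kora} = 18 and q_{Kora} = 15.
P_{Kora} = 238 − 5·15 − 2·15 = 133.
Profit = (133 − 58)·15 = 1125.

1125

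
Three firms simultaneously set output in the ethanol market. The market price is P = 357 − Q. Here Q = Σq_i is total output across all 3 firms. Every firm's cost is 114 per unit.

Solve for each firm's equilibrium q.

60.75

A representative firm's profit is π_i = q_i(357 − Q) − 114q_i, with Q = q_i + Σ_{j≠i} q_j.
First-order condition: 243 − 2q_i − Σ_{j≠i} q_j = 0.
In a symmetric equilibrium every firm chooses the same q, so Σ_{j≠i} q_j = 2q. The condition becomes 243 − 4q = 0, giving q = 243/4 = 60.75.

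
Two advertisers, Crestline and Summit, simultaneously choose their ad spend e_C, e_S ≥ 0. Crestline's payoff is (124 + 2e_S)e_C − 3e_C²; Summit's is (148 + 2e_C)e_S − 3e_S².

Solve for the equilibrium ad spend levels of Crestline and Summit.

32.5, 35.5

Expanding Crestline's payoff: 124e_C + 2e_Se_C − 3e_C².
∂π/∂e_C = 124 + 2e_S − 6e_C = 0, so e_C = 62/3 + (1/3)e_S.
Likewise for Summit: e_S = 74/3 + (1/3)e_C.
Plugging e_S into Crestline's best response: e_C = 62/3 + (1/3)(74/3 + (1/3)e_C) ⇒ (8/9)e_C = 260/9, so e_C = 32.5.
Then e_S = 74/3 + (1/3)·32.5 = 35.5.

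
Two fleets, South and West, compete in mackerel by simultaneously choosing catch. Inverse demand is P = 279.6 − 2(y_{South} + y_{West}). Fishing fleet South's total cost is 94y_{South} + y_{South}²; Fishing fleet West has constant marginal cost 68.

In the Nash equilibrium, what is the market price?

157.84

Fishing fleet South's profit: π = y_{South}(279.6 − 2(y_{South} + y_{West})) − 94y_{South} − y_{South}².
∂π/∂y_{South} = 185.6 − 6y_{South} − 2y_{West} = 0, so y_{South} = 464/15 − (1/3)y_{West}.
For West: ∂π/∂y_{West} = 211.6 − 4y_{West} − 2y_{South} = 0 ⇒ y_{West} = 52.9 − 0.5y_{South}.
Solving the two reaction functions simultaneously: (1 − (−1/3)(−0.5))y_{South} = 464/15 − (1/3)·52.9, so (5/6)y_{South} = 13.3 and y_{South} = 15.96.
Then y_{West} = 52.9 − 0.5·15.96 = 44.92.
Equilibrium price: P = 279.6 − 2·60.88 = 157.84.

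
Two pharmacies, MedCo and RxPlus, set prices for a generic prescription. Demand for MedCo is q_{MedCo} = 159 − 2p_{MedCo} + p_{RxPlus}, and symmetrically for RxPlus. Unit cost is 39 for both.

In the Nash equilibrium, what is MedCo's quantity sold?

80

MedCo's profit: π = (p_{MedCo} − 39)(159 − 2p_{MedCo} + p_{RxPlus}).
∂π/∂p_{MedCo} = 237 − 4p_{MedCo} + p_{RxPlus} = 0 ⇒ p_{MedCo} = 59.25 + 0.25p_{RxPlus}.
By symmetry p_{RxPlus} = p_{MedCo}; substituting into the reaction function, 0.75p_{MedCo} = 59.25 and p_{MedCo} = 79.
q_{MedCo} = 159 − 2·79 + 79 = 80.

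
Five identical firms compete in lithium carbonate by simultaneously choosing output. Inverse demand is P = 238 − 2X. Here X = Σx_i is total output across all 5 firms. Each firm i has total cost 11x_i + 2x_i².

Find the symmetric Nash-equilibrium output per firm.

14.1875

A representative firm's profit is π_i = x_i(238 − 2X) − 11x_i − 2x_i², with X = x_i + Σ_{j≠i} x_j.
First-order condition: 227 − 8x_i − 2Σ_{j≠i} x_j = 0.
Imposing symmetry (x_j = x for all j) turns Σ_{j≠i} x_j into 4x, so 227 = 16x and x = 14.1875.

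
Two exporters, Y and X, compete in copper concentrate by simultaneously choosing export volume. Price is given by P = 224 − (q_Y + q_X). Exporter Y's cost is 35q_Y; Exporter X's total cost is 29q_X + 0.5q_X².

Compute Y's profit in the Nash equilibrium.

Exporter Y's profit: π = q_Y(224 − (q_Y + q_X)) − 35q_Y.
∂π/∂q_Y = 189 − 2q_Y − q_X = 0, so q_Y = 94.5 − 0.5q_X.
For X: ∂π/∂q_X = 195 − 3q_X − q_Y = 0 ⇒ q_X = 65 − (1/3)q_Y.
Solving the two reaction functions simultaneously: (1 − (−0.5)(−1/3))q_Y = 94.5 − 0.5·65, so (5/6)q_Y = 62 and q_Y = 74.4.
Then q_X = 65 − (1/3)·74.4 = 40.2.
Price P = 224 − 114.6 = 109.4.
Y's profit: (109.4 − 35)·74.4 = 5535.36.

5535.36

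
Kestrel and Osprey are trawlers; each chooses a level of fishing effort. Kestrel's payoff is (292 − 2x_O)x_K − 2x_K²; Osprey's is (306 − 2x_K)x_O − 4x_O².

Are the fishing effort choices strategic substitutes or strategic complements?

strategic substitutes

Expanding Kestrel's payoff: 292x_K − 2x_Ox_K − 2x_K².
∂π/∂x_K = 292 − 2x_O − 4x_K = 0, so x_K = 73 − 0.5x_O.
The best-response slope dx_K/dx_O = −0.5 < 0: the reaction function is downward-sloping, so the choices are strategic substitutes.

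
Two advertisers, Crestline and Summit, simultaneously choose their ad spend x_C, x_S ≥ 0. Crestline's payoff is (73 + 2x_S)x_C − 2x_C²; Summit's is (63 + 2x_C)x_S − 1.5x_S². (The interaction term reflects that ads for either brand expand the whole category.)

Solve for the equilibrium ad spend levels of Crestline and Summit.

43.125, 49.75

Expanding Crestline's payoff: 73x_C + 2x_Sx_C − 2x_C².
∂π/∂x_C = 73 + 2x_S − 4x_C = 0, so x_C = 18.25 + 0.5x_S.
Likewise for Summit: x_S = 21 + (2/3)x_C.
Plugging x_S into Crestline's best response: x_C = 18.25 + 0.5(21 + (2/3)x_C) ⇒ (2/3)x_C = 28.75, so x_C = 43.125.
Then x_S = 21 + (2/3)·43.125 = 49.75.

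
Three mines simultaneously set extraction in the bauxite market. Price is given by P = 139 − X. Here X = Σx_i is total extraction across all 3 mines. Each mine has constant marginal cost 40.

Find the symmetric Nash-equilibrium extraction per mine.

A representative mine's profit is π_i = x_i(139 − X) − 40x_i, with X = x_i + Σ_{j≠i} x_j.
First-order condition: 99 − 2x_i − Σ_{j≠i} x_j = 0.
In a symmetric equilibrium every mine chooses the same x, so Σ_{j≠i} x_j = 2x. The condition becomes 99 − 4x = 0, giving x = 99/4 = 24.75.

24.75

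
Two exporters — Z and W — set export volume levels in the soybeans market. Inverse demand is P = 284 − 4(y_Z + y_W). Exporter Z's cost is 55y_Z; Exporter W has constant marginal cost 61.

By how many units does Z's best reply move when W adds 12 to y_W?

Exporter Z's profit: π = y_Z(284 − 4(y_Z + y_W)) − 55y_Z.
∂π/∂y_Z = 229 − 8y_Z − 4y_W = 0, so y_Z = 28.625 − 0.5y_W.
The reaction-function slope is −0.5, so a 12-unit rise in y_W moves y_Z by −0.5 × 12 = −6. Z's best response falls — the actions are strategic substitutes.

-6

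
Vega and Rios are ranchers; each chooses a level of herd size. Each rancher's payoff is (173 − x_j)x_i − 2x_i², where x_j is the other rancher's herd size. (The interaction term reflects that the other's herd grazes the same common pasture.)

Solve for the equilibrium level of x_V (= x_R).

Vega's payoff is (173 − x_R)x_V − 2x_V².
∂π/∂x_V = 173 − x_R − 4x_V = 0, so x_V = 43.25 − 0.25x_R.
By symmetry x_R = x_V; substituting into the reaction function, 1.25x_V = 43.25 and x_V = 34.6.

34.6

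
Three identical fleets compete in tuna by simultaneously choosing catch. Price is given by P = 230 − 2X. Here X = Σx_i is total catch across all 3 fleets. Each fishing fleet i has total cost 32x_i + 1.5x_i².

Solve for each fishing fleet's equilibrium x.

A representative fishing fleet's profit is π_i = x_i(230 − 2X) − 32x_i − 1.5x_i², with X = x_i + Σ_{j≠i} x_j.
First-order condition: 198 − 7x_i − 2Σ_{j≠i} x_j = 0.
Imposing symmetry (x_j = x for all j) turns Σ_{j≠i} x_j into 2x, so 198 = 11x and x = 18.

18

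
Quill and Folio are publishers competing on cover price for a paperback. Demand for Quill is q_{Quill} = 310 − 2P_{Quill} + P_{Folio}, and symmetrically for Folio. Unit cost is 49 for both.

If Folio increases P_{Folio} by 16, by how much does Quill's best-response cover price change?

4

Quill's profit: π = (P_{Quill} − 49)(310 − 2P_{Quill} + P_{Folio}).
∂π/∂P_{Quill} = 408 − 4P_{Quill} + P_{Folio} = 0 ⇒ P_{Quill} = 102 + 0.25P_{Folio}.
The reaction-function slope is 0.25, so a 16-unit rise in P_{Folio} moves P_{Quill} by 0.25 × 16 = 4. Quill's best response rises — the actions are strategic complements.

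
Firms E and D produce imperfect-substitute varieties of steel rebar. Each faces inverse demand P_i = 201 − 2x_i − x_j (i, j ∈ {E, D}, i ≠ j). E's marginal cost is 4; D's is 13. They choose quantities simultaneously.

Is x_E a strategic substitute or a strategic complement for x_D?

Firm E's profit: π = x_E(201 − 2x_E − x_D) − 4x_E.
∂π/∂x_E = 197 − 4x_E − x_D = 0 ⇒ x_E = 49.25 − 0.25x_D.
The best-response slope dx_E/dx_D = −0.25 < 0: the reaction function is downward-sloping, so the choices are strategic substitutes.

strategic substitutes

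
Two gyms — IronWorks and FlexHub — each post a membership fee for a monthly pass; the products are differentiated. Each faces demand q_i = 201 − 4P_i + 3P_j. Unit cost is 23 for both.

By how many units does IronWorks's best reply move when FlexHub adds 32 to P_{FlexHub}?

12

IronWorks's profit: π = (P_{IronWorks} − 23)(201 − 4P_{IronWorks} + 3P_{FlexHub}).
∂π/∂P_{IronWorks} = 293 − 8P_{IronWorks} + 3P_{FlexHub} = 0 ⇒ P_{IronWorks} = 36.625 + 0.375P_{FlexHub}.
The reaction-function slope is 0.375, so a 32-unit rise in P_{FlexHub} moves P_{IronWorks} by 0.375 × 32 = 12. IronWorks's best response rises — the actions are strategic complements.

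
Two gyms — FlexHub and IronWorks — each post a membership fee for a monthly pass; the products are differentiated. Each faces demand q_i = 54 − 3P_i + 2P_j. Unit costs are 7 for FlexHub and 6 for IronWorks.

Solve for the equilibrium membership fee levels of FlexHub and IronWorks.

18.5625, 18.1875

FlexHub's profit: π = (P_{FlexHub} − 7)(54 − 3P_{FlexHub} + 2P_{IronWorks}).
∂π/∂P_{FlexHub} = 75 − 6P_{FlexHub} + 2P_{IronWorks} = 0 ⇒ P_{FlexHub} = 12.5 + (1/3)P_{IronWorks}.
Similarly P_{IronWorks} = 12 + (1/3)P_{FlexHub}.
Substituting the second reaction function into the first: P_{FlexHub} = 12.5 + (1/3)(12 + (1/3)P_{FlexHub}), which gives (8/9)P_{FlexHub} = 16.5 ⇒ P_{FlexHub} = 18.5625.
Then P_{IronWorks} = 12 + (1/3)·18.5625 = 18.1875.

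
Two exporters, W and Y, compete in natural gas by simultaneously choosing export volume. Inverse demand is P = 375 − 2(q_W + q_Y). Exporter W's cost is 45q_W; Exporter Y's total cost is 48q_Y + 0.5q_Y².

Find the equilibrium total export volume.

Exporter W's profit: π = q_W(375 − 2(q_W + q_Y)) − 45q_W.
∂π/∂q_W = 330 − 4q_W − 2q_Y = 0, so q_W = 82.5 − 0.5q_Y.
For Y: ∂π/∂q_Y = 327 − 5q_Y − 2q_W = 0 ⇒ q_Y = 65.4 − 0.4q_W.
Solving the two reaction functions simultaneously: (1 − (−0.5)(−0.4))q_W = 82.5 − 0.5·65.4, so 0.8q_W = 49.8 and q_W = 62.25.
Then q_Y = 65.4 − 0.4·62.25 = 40.5.
Total export volume: 62.25 + 40.5 = 102.75.

102.75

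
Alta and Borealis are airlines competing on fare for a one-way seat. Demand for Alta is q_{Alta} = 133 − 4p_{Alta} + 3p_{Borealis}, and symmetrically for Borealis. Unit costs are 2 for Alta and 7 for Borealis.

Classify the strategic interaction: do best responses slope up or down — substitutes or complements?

strategic complements

Alta's profit: π = (p_{Alta} − 2)(133 − 4p_{Alta} + 3p_{Borealis}).
∂π/∂p_{Alta} = 141 − 8p_{Alta} + 3p_{Borealis} = 0 ⇒ p_{Alta} = 17.625 + 0.375p_{Borealis}.
The best-response slope dp_{Alta}/dp_{Borealis} = 0.375 > 0: the reaction function is upward-sloping, so the choices are strategic complements.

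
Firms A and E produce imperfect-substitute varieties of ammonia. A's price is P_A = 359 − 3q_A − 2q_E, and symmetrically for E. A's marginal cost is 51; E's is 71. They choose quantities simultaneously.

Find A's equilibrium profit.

4740.1875

Firm A's profit: π = q_A(359 − 3q_A − 2q_E) − 51q_A.
∂π/∂q_A = 308 − 6q_A − 2q_E = 0 ⇒ q_A = 154/3 − (1/3)q_E.
Similarly q_E = 48 − (1/3)q_A.
Solving the two reaction functions simultaneously: (1 − (−1/3)(−1/3))q_A = 154/3 − (1/3)·48, so (8/9)q_A = 106/3 and q_A = 39.75.
Then q_E = 48 − (1/3)·39.75 = 34.75.
P_A = 359 − 3·39.75 − 2·34.75 = 170.25.
Profit = (170.25 − 51)·39.75 = 4740.1875.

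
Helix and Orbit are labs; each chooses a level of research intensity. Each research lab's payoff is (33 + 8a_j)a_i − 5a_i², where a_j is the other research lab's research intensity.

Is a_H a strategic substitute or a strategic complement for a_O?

strategic complements

Helix's payoff is (33 + 8a_O)a_H − 5a_H².
∂π/∂a_H = 33 + 8a_O − 10a_H = 0, so a_H = 3.3 + 0.8a_O.
The best-response slope da_H/da_O = 0.8 > 0: the reaction function is upward-sloping, so the choices are strategic complements.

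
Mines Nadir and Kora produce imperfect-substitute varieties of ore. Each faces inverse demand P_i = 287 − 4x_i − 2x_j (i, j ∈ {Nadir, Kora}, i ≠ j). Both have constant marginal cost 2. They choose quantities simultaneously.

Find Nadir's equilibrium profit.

Mine Nadir's profit: π = x_{Nadir}(287 − 4x_{Nadir} − 2x_{Kora}) − 2x_{Nadir}.
∂π/∂x_{Nadir} = 285 − 8x_{Nadir} − 2x_{Kora} = 0 ⇒ x_{Nadir} = 35.625 − 0.25x_{Kora}.
By symmetry x_{Kora} = x_{Nadir}; substituting into the reaction function, 1.25x_{Nadir} = 35.625 and x_{Nadir} = 28.5.
P_{Nadir} = 287 − 4·28.5 − 2·28.5 = 116.
Profit = (116 − 2)·28.5 = 3249.

3249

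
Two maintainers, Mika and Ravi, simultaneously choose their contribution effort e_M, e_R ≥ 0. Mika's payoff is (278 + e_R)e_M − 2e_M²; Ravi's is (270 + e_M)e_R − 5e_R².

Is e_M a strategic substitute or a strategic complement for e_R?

Expanding Mika's payoff: 278e_M + e_Re_M − 2e_M².
∂π/∂e_M = 278 + e_R − 4e_M = 0, so e_M = 69.5 + 0.25e_R.
The best-response slope de_M/de_R = 0.25 > 0: the reaction function is upward-sloping, so the choices are strategic complements.

strategic complements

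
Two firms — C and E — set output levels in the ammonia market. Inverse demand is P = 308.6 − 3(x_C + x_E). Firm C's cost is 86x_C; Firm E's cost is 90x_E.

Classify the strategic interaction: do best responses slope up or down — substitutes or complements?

Firm C's profit: π = x_C(308.6 − 3(x_C + x_E)) − 86x_C.
∂π/∂x_C = 222.6 − 6x_C − 3x_E = 0, so x_C = 37.1 − 0.5x_E.
The best-response slope dx_C/dx_E = −0.5 < 0: the reaction function is downward-sloping, so the choices are strategic substitutes.

strategic substitutes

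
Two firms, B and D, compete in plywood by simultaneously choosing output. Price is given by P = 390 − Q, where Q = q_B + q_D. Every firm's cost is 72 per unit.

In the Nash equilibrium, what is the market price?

Firm B's profit: π = q_B(390 − (q_B + q_D)) − 72q_B.
∂π/∂q_B = 318 − 2q_B − q_D = 0, so q_B = 159 − 0.5q_D.
By symmetry q_D = q_B; substituting into the reaction function, 1.5q_B = 159 and q_B = 106.
Equilibrium price: P = 390 − 212 = 178.

178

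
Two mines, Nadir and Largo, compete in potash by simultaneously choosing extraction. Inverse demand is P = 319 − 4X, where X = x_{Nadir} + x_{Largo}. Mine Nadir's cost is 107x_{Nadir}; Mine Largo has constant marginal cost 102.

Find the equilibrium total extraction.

35.75

Mine Nadir's profit: π = x_{Nadir}(319 − 4(x_{Nadir} + x_{Largo})) − 107x_{Nadir}.
∂π/∂x_{Nadir} = 212 − 8x_{Nadir} − 4x_{Largo} = 0, so x_{Nadir} = 26.5 − 0.5x_{Largo}.
By the same steps for Largo: x_{Largo} = 27.125 − 0.5x_{Nadir}.
Solving the two reaction functions simultaneously: (1 − (−0.5)(−0.5))x_{Nadir} = 26.5 − 0.5·27.125, so 0.75x_{Nadir} = 12.9375 and x_{Nadir} = 17.25.
Then x_{Largo} = 27.125 − 0.5·17.25 = 18.5.
Total extraction: 17.25 + 18.5 = 35.75.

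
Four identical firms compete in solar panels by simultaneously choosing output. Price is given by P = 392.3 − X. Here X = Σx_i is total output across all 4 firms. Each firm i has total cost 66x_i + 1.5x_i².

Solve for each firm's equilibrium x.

40.7875

A representative firm's profit is π_i = x_i(392.3 − X) − 66x_i − 1.5x_i², with X = x_i + Σ_{j≠i} x_j.
First-order condition: 326.3 − 5x_i − Σ_{j≠i} x_j = 0.
In a symmetric equilibrium every firm chooses the same x, so Σ_{j≠i} x_j = 3x. The condition becomes 326.3 − 8x = 0, giving x = 326.3/8 = 40.7875.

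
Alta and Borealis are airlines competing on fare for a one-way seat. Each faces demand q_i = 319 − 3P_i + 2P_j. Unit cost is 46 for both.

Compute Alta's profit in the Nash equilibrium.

Alta's profit: π = (P_{Alta} − 46)(319 − 3P_{Alta} + 2P_{Borealis}).
∂π/∂P_{Alta} = 457 − 6P_{Alta} + 2P_{Borealis} = 0 ⇒ P_{Alta} = 457/6 + (1/3)P_{Borealis}.
Setting P_{Alta} = P_{Borealis} in the reaction function: P_{Alta} = 457/6 + (1/3)P_{Alta}, so P_{Alta} = (457/6) / (2/3) = 114.25.
q_{Alta} = 319 − 3·114.25 + 2·114.25 = 204.75.
Profit = (114.25 − 46)·204.75 = 13974.1875.

13974.1875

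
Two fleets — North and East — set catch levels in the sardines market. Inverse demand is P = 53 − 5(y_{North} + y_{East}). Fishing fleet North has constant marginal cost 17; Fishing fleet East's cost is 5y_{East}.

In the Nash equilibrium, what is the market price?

25

Fishing fleet North's profit: π = y_{North}(53 − 5(y_{North} + y_{East})) − 17y_{North}.
∂π/∂y_{North} = 36 − 10y_{North} − 5y_{East} = 0, so y_{North} = 3.6 − 0.5y_{East}.
By the same steps for East: y_{East} = 4.8 − 0.5y_{North}.
Substituting the second reaction function into the first: y_{North} = 3.6 − 0.5(4.8 − 0.5y_{North}), which gives 0.75y_{North} = 1.2 ⇒ y_{North} = 1.6.
Then y_{East} = 4.8 − 0.5·1.6 = 4.
Equilibrium price: P = 53 − 5·5.6 = 25.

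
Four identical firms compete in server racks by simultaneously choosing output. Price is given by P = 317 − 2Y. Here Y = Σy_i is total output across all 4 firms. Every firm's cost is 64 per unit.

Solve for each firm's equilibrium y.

A representative firm's profit is π_i = y_i(317 − 2Y) − 64y_i, with Y = y_i + Σ_{j≠i} y_j.
First-order condition: 253 − 4y_i − 2Σ_{j≠i} y_j = 0.
With identical firms, set every y_j = y: then 253 − 4y − 6y = 0, i.e. y = 253/10 = 25.3.

25.3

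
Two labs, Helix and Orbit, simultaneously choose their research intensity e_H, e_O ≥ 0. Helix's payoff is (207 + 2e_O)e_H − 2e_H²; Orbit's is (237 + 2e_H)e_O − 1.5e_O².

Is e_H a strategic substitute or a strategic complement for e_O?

Expanding Helix's payoff: 207e_H + 2e_Oe_H − 2e_H².
∂π/∂e_H = 207 + 2e_O − 4e_H = 0, so e_H = 51.75 + 0.5e_O.
The best-response slope de_H/de_O = 0.5 > 0: the reaction function is upward-sloping, so the choices are strategic complements.

strategic complements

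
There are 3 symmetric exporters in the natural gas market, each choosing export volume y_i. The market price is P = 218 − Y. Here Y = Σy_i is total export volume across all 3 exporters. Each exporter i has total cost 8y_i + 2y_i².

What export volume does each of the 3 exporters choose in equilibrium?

26.25

A representative exporter's profit is π_i = y_i(218 − Y) − 8y_i − 2y_i², with Y = y_i + Σ_{j≠i} y_j.
First-order condition: 210 − 6y_i − Σ_{j≠i} y_j = 0.
With identical exporters, set every y_j = y: then 210 − 6y − 2y = 0, i.e. y = 210/8 = 26.25.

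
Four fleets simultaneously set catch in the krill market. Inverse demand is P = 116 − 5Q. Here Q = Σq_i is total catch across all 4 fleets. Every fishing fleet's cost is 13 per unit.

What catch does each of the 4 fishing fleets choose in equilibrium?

A representative fishing fleet's profit is π_i = q_i(116 − 5Q) − 13q_i, with Q = q_i + Σ_{j≠i} q_j.
First-order condition: 103 − 10q_i − 5Σ_{j≠i} q_j = 0.
Imposing symmetry (q_j = q for all j) turns Σ_{j≠i} q_j into 3q, so 103 = 25q and q = 4.12.

4.12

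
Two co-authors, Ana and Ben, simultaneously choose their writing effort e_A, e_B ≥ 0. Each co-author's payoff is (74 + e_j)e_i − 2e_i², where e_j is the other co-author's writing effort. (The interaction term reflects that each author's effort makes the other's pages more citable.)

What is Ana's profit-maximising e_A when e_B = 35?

Ana's payoff is (74 + e_B)e_A − 2e_A².
∂π/∂e_A = 74 + e_B − 4e_A = 0, so e_A = 18.5 + 0.25e_B.
At e_B = 35: e_A = 18.5 + 0.25·35 = 27.25.

27.25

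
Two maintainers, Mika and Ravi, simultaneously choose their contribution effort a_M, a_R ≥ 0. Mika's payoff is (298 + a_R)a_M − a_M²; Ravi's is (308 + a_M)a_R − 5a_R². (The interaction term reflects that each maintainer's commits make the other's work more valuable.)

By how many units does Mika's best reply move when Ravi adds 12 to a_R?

6

Expanding Mika's payoff: 298a_M + a_Ra_M − a_M².
∂π/∂a_M = 298 + a_R − 2a_M = 0, so a_M = 149 + 0.5a_R.
The reaction-function slope is 0.5, so a 12-unit rise in a_R moves a_M by 0.5 × 12 = 6. Mika's best response rises — the actions are strategic complements.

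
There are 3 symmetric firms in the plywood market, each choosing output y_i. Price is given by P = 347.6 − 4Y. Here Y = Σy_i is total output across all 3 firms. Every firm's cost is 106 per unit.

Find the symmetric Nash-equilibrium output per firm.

A representative firm's profit is π_i = y_i(347.6 − 4Y) − 106y_i, with Y = y_i + Σ_{j≠i} y_j.
First-order condition: 241.6 − 8y_i − 4Σ_{j≠i} y_j = 0.
Imposing symmetry (y_j = y for all j) turns Σ_{j≠i} y_j into 2y, so 241.6 = 16y and y = 15.1.

15.1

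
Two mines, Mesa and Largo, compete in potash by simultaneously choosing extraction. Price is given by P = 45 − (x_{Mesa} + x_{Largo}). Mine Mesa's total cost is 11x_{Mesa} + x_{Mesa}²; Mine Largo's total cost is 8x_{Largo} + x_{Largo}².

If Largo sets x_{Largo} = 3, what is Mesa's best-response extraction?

7.75

Mine Mesa's profit: π = x_{Mesa}(45 − (x_{Mesa} + x_{Largo})) − 11x_{Mesa} − x_{Mesa}².
∂π/∂x_{Mesa} = 34 − 4x_{Mesa} − x_{Largo} = 0, so x_{Mesa} = 8.5 − 0.25x_{Largo}.
At x_{Largo} = 3: x_{Mesa} = 8.5 − 0.25·3 = 7.75.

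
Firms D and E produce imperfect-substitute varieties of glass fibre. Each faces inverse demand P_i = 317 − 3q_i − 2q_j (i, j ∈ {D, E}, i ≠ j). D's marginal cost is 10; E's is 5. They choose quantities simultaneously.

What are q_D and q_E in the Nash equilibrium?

38.0625, 39.3125

Firm D's profit: π = q_D(317 − 3q_D − 2q_E) − 10q_D.
∂π/∂q_D = 307 − 6q_D − 2q_E = 0 ⇒ q_D = 307/6 − (1/3)q_E.
Similarly q_E = 52 − (1/3)q_D.
Plugging q_E into D's best response: q_D = 307/6 − (1/3)(52 − (1/3)q_D) ⇒ (8/9)q_D = 203/6, so q_D = 38.0625.
Then q_E = 52 − (1/3)·38.0625 = 39.3125.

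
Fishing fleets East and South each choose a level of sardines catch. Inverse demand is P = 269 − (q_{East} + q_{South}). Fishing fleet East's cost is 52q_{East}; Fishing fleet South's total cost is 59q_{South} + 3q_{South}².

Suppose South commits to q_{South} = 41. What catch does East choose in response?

Fishing fleet East's profit: π = q_{East}(269 − (q_{East} + q_{South})) − 52q_{East}.
∂π/∂q_{East} = 217 − 2q_{East} − q_{South} = 0, so q_{East} = 108.5 − 0.5q_{South}.
At q_{South} = 41: q_{East} = 108.5 − 0.5·41 = 88.

88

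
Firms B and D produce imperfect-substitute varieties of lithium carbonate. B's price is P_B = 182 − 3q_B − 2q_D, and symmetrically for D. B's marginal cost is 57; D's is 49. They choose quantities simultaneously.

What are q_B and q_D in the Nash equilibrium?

Firm B's profit: π = q_B(182 − 3q_B − 2q_D) − 57q_B.
∂π/∂q_B = 125 − 6q_B − 2q_D = 0 ⇒ q_B = 125/6 − (1/3)q_D.
Similarly q_D = 133/6 − (1/3)q_B.
Plugging q_D into B's best response: q_B = 125/6 − (1/3)(133/6 − (1/3)q_B) ⇒ (8/9)q_B = 121/9, so q_B = 15.125.
Then q_D = 133/6 − (1/3)·15.125 = 17.125.

15.125, 17.125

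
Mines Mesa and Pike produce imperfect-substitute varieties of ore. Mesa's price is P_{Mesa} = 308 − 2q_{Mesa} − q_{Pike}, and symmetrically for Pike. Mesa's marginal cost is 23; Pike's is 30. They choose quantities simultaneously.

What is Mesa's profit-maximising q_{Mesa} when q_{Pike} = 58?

56.75

Mine Mesa's profit: π = q_{Mesa}(308 − 2q_{Mesa} − q_{Pike}) − 23q_{Mesa}.
∂π/∂q_{Mesa} = 285 − 4q_{Mesa} − q_{Pike} = 0 ⇒ q_{Mesa} = 71.25 − 0.25q_{Pike}.
At q_{Pike} = 58: q_{Mesa} = 71.25 − 0.25·58 = 56.75.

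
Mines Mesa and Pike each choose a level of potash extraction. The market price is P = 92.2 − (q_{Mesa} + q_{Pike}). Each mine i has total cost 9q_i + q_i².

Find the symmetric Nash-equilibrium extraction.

16.64

Mine Mesa's profit: π = q_{Mesa}(92.2 − (q_{Mesa} + q_{Pike})) − 9q_{Mesa} − q_{Mesa}².
∂π/∂q_{Mesa} = 83.2 − 4q_{Mesa} − q_{Pike} = 0, so q_{Mesa} = 20.8 − 0.25q_{Pike}.
The game is symmetric, so in equilibrium q_{Pike} = q_{Mesa}: the reaction function gives 1.25q_{Mesa} = 20.8, hence q_{Mesa} = 16.64.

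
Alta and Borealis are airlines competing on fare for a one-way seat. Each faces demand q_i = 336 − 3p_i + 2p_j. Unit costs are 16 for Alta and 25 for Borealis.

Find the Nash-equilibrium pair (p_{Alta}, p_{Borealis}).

Alta's profit: π = (p_{Alta} − 16)(336 − 3p_{Alta} + 2p_{Borealis}).
∂π/∂p_{Alta} = 384 − 6p_{Alta} + 2p_{Borealis} = 0 ⇒ p_{Alta} = 64 + (1/3)p_{Borealis}.
Similarly p_{Borealis} = 68.5 + (1/3)p_{Alta}.
Substituting the second reaction function into the first: p_{Alta} = 64 + (1/3)(68.5 + (1/3)p_{Alta}), which gives (8/9)p_{Alta} = 521/6 ⇒ p_{Alta} = 97.6875.
Then p_{Borealis} = 68.5 + (1/3)·97.6875 = 101.0625.

97.6875, 101.0625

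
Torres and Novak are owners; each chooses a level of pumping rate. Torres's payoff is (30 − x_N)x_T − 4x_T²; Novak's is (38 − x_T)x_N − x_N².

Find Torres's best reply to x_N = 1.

3.625

Expanding Torres's payoff: 30x_T − x_Nx_T − 4x_T².
∂π/∂x_T = 30 − x_N − 8x_T = 0, so x_T = 3.75 − 0.125x_N.
At x_N = 1: x_T = 3.75 − 0.125·1 = 3.625.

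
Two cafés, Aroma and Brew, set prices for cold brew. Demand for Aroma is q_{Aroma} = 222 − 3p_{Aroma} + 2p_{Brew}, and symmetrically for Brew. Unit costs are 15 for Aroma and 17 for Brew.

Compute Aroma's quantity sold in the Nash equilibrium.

156.375

Aroma's profit: π = (p_{Aroma} − 15)(222 − 3p_{Aroma} + 2p_{Brew}).
∂π/∂p_{Aroma} = 267 − 6p_{Aroma} + 2p_{Brew} = 0 ⇒ p_{Aroma} = 44.5 + (1/3)p_{Brew}.
Similarly p_{Brew} = 45.5 + (1/3)p_{Aroma}.
Substituting the second reaction function into the first: p_{Aroma} = 44.5 + (1/3)(45.5 + (1/3)p_{Aroma}), which gives (8/9)p_{Aroma} = 179/3 ⇒ p_{Aroma} = 67.125.
Then p_{Brew} = 45.5 + (1/3)·67.125 = 67.875.
q_{Aroma} = 222 − 3·67.125 + 2·67.875 = 156.375.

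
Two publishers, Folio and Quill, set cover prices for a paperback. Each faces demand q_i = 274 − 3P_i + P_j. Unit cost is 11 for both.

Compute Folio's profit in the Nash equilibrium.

Folio's profit: π = (P_{Folio} − 11)(274 − 3P_{Folio} + P_{Quill}).
∂π/∂P_{Folio} = 307 − 6P_{Folio} + P_{Quill} = 0 ⇒ P_{Folio} = 307/6 + (1/6)P_{Quill}.
By symmetry P_{Quill} = P_{Folio}; substituting into the reaction function, (5/6)P_{Folio} = 307/6 and P_{Folio} = 61.4.
q_{Folio} = 274 − 3·61.4 + 61.4 = 151.2.
Profit = (61.4 − 11)·151.2 = 7620.48.

7620.48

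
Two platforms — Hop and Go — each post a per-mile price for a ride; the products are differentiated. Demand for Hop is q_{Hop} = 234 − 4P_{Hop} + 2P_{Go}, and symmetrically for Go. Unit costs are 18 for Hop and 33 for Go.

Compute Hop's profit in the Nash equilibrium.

4900

Hop's profit: π = (P_{Hop} − 18)(234 − 4P_{Hop} + 2P_{Go}).
∂π/∂P_{Hop} = 306 − 8P_{Hop} + 2P_{Go} = 0 ⇒ P_{Hop} = 38.25 + 0.25P_{Go}.
Similarly P_{Go} = 45.75 + 0.25P_{Hop}.
Solving the two reaction functions simultaneously: (1 − (0.25)(0.25))P_{Hop} = 38.25 + 0.25·45.75, so 0.9375P_{Hop} = 49.6875 and P_{Hop} = 53.
Then P_{Go} = 45.75 + 0.25·53 = 59.
q_{Hop} = 234 − 4·53 + 2·59 = 140.
Profit = (53 − 18)·140 = 4900.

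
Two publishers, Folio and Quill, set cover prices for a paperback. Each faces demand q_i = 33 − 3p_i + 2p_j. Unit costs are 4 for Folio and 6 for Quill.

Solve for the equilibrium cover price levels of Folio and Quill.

Folio's profit: π = (p_{Folio} − 4)(33 − 3p_{Folio} + 2p_{Quill}).
∂π/∂p_{Folio} = 45 − 6p_{Folio} + 2p_{Quill} = 0 ⇒ p_{Folio} = 7.5 + (1/3)p_{Quill}.
Similarly p_{Quill} = 8.5 + (1/3)p_{Folio}.
Plugging p_{Quill} into Folio's best response: p_{Folio} = 7.5 + (1/3)(8.5 + (1/3)p_{Folio}) ⇒ (8/9)p_{Folio} = 31/3, so p_{Folio} = 11.625.
Then p_{Quill} = 8.5 + (1/3)·11.625 = 12.375.

11.625, 12.375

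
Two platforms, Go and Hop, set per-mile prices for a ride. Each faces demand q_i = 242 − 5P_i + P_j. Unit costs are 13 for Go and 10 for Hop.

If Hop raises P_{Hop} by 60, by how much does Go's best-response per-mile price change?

Go's profit: π = (P_{Go} − 13)(242 − 5P_{Go} + P_{Hop}).
∂π/∂P_{Go} = 307 − 10P_{Go} + P_{Hop} = 0 ⇒ P_{Go} = 30.7 + 0.1P_{Hop}.
The reaction-function slope is 0.1, so a 60-unit rise in P_{Hop} moves P_{Go} by 0.1 × 60 = 6. Go's best response rises — the actions are strategic complements.

6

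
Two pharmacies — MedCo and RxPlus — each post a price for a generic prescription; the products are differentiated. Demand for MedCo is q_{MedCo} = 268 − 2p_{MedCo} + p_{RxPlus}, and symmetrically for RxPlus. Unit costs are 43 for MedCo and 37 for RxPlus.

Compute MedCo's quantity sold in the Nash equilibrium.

MedCo's profit: π = (p_{MedCo} − 43)(268 − 2p_{MedCo} + p_{RxPlus}).
∂π/∂p_{MedCo} = 354 − 4p_{MedCo} + p_{RxPlus} = 0 ⇒ p_{MedCo} = 88.5 + 0.25p_{RxPlus}.
Similarly p_{RxPlus} = 85.5 + 0.25p_{MedCo}.
Solving the two reaction functions simultaneously: (1 − (0.25)(0.25))p_{MedCo} = 88.5 + 0.25·85.5, so 0.9375p_{MedCo} = 109.875 and p_{MedCo} = 117.2.
Then p_{RxPlus} = 85.5 + 0.25·117.2 = 114.8.
q_{MedCo} = 268 − 2·117.2 + 114.8 = 148.4.

148.4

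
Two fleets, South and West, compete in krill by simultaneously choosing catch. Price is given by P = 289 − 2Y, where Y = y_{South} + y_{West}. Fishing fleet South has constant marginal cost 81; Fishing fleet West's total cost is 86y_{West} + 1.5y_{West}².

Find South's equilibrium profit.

3828.125

Fishing fleet South's profit: π = y_{South}(289 − 2(y_{South} + y_{West})) − 81y_{South}.
∂π/∂y_{South} = 208 − 4y_{South} − 2y_{West} = 0, so y_{South} = 52 − 0.5y_{West}.
For West: ∂π/∂y_{West} = 203 − 7y_{West} − 2y_{South} = 0 ⇒ y_{West} = 29 − (2/7)y_{South}.
Plugging y_{West} into South's best response: y_{South} = 52 − 0.5(29 − (2/7)y_{South}) ⇒ (6/7)y_{South} = 37.5, so y_{South} = 43.75.
Then y_{West} = 29 − (2/7)·43.75 = 16.5.
Price P = 289 − 2·60.25 = 168.5.
South's profit: (168.5 − 81)·43.75 = 3828.125.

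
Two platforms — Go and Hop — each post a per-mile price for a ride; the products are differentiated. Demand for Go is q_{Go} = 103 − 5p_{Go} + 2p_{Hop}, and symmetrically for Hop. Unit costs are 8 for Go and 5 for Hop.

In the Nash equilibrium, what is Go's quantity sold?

47.8125

Go's profit: π = (p_{Go} − 8)(103 − 5p_{Go} + 2p_{Hop}).
∂π/∂p_{Go} = 143 − 10p_{Go} + 2p_{Hop} = 0 ⇒ p_{Go} = 14.3 + 0.2p_{Hop}.
Similarly p_{Hop} = 12.8 + 0.2p_{Go}.
Substituting the second reaction function into the first: p_{Go} = 14.3 + 0.2(12.8 + 0.2p_{Go}), which gives 0.96p_{Go} = 16.86 ⇒ p_{Go} = 17.5625.
Then p_{Hop} = 12.8 + 0.2·17.5625 = 16.3125.
q_{Go} = 103 − 5·17.5625 + 2·16.3125 = 47.8125.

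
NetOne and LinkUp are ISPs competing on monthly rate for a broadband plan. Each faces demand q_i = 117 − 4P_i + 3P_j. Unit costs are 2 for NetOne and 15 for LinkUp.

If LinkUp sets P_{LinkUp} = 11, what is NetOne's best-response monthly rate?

19.75

NetOne's profit: π = (P_{NetOne} − 2)(117 − 4P_{NetOne} + 3P_{LinkUp}).
∂π/∂P_{NetOne} = 125 − 8P_{NetOne} + 3P_{LinkUp} = 0 ⇒ P_{NetOne} = 15.625 + 0.375P_{LinkUp}.
At P_{LinkUp} = 11: P_{NetOne} = 15.625 + 0.375·11 = 19.75.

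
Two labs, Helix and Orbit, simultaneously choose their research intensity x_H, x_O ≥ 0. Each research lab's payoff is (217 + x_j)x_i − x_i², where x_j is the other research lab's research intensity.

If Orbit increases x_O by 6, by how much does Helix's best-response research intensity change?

Helix's payoff is (217 + x_O)x_H − x_H².
∂π/∂x_H = 217 + x_O − 2x_H = 0, so x_H = 108.5 + 0.5x_O.
The reaction-function slope is 0.5, so a 6-unit rise in x_O moves x_H by 0.5 × 6 = 3. Helix's best response rises — the actions are strategic complements.

3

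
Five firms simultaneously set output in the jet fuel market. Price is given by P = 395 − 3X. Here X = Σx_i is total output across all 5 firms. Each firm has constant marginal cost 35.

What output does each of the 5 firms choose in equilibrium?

A representative firm's profit is π_i = x_i(395 − 3X) − 35x_i, with X = x_i + Σ_{j≠i} x_j.
First-order condition: 360 − 6x_i − 3Σ_{j≠i} x_j = 0.
In a symmetric equilibrium every firm chooses the same x, so Σ_{j≠i} x_j = 4x. The condition becomes 360 − 18x = 0, giving x = 360/18 = 20.

20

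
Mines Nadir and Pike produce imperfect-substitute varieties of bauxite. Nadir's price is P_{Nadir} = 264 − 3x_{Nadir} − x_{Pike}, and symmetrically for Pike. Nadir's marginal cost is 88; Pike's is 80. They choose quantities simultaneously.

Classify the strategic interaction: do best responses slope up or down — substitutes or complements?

strategic substitutes

Mine Nadir's profit: π = x_{Nadir}(264 − 3x_{Nadir} − x_{Pike}) − 88x_{Nadir}.
∂π/∂x_{Nadir} = 176 − 6x_{Nadir} − x_{Pike} = 0 ⇒ x_{Nadir} = 88/3 − (1/6)x_{Pike}.
The best-response slope dx_{Nadir}/dx_{Pike} = −1/6 < 0: the reaction function is downward-sloping, so the choices are strategic substitutes.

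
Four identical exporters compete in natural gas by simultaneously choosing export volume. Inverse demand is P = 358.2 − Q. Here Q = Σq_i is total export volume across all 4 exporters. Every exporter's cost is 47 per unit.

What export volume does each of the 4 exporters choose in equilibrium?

62.24

A representative exporter's profit is π_i = q_i(358.2 − Q) − 47q_i, with Q = q_i + Σ_{j≠i} q_j.
First-order condition: 311.2 − 2q_i − Σ_{j≠i} q_j = 0.
Imposing symmetry (q_j = q for all j) turns Σ_{j≠i} q_j into 3q, so 311.2 = 5q and q = 62.24.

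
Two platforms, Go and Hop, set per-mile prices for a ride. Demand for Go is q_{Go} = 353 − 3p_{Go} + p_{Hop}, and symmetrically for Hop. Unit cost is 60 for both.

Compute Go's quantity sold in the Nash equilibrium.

Go's profit: π = (p_{Go} − 60)(353 − 3p_{Go} + p_{Hop}).
∂π/∂p_{Go} = 533 − 6p_{Go} + p_{Hop} = 0 ⇒ p_{Go} = 533/6 + (1/6)p_{Hop}.
The game is symmetric, so in equilibrium p_{Hop} = p_{Go}: the reaction function gives (5/6)p_{Go} = 533/6, hence p_{Go} = 106.6.
q_{Go} = 353 − 3·106.6 + 106.6 = 139.8.

139.8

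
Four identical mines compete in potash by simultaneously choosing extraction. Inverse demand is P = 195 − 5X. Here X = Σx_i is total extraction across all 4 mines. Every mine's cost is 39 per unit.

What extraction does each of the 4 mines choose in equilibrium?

6.24

A representative mine's profit is π_i = x_i(195 − 5X) − 39x_i, with X = x_i + Σ_{j≠i} x_j.
First-order condition: 156 − 10x_i − 5Σ_{j≠i} x_j = 0.
Imposing symmetry (x_j = x for all j) turns Σ_{j≠i} x_j into 3x, so 156 = 25x and x = 6.24.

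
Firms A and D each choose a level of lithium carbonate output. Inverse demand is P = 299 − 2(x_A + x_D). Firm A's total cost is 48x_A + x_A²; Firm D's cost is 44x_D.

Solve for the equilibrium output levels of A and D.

24.7, 51.4

Firm A's profit: π = x_A(299 − 2(x_A + x_D)) − 48x_A − x_A².
∂π/∂x_A = 251 − 6x_A − 2x_D = 0, so x_A = 251/6 − (1/3)x_D.
For D: ∂π/∂x_D = 255 − 4x_D − 2x_A = 0 ⇒ x_D = 63.75 − 0.5x_A.
Solving the two reaction functions simultaneously: (1 − (−1/3)(−0.5))x_A = 251/6 − (1/3)·63.75, so (5/6)x_A = 247/12 and x_A = 24.7.
Then x_D = 63.75 − 0.5·24.7 = 51.4.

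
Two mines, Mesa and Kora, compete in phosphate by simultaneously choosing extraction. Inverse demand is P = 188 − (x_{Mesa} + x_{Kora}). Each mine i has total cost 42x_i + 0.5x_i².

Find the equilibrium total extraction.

Mine Mesa's profit: π = x_{Mesa}(188 − (x_{Mesa} + x_{Kora})) − 42x_{Mesa} − 0.5x_{Mesa}².
∂π/∂x_{Mesa} = 146 − 3x_{Mesa} − x_{Kora} = 0, so x_{Mesa} = 146/3 − (1/3)x_{Kora}.
Setting x_{Mesa} = x_{Kora} in the reaction function: x_{Mesa} = 146/3 − (1/3)x_{Mesa}, so x_{Mesa} = (146/3) / (4/3) = 36.5.
Total extraction: 36.5 + 36.5 = 73.

73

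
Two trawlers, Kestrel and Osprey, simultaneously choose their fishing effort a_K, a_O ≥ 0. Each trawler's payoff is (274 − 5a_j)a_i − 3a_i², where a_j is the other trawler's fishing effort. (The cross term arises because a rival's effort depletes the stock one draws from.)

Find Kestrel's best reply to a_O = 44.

Kestrel's payoff is (274 − 5a_O)a_K − 3a_K².
∂π/∂a_K = 274 − 5a_O − 6a_K = 0, so a_K = 137/3 − (5/6)a_O.
At a_O = 44: a_K = 137/3 − (5/6)·44 = 9.

9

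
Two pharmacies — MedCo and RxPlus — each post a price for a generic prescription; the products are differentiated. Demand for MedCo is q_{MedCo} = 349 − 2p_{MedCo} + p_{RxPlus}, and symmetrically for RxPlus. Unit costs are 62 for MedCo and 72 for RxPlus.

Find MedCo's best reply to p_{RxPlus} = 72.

MedCo's profit: π = (p_{MedCo} − 62)(349 − 2p_{MedCo} + p_{RxPlus}).
∂π/∂p_{MedCo} = 473 − 4p_{MedCo} + p_{RxPlus} = 0 ⇒ p_{MedCo} = 118.25 + 0.25p_{RxPlus}.
At p_{RxPlus} = 72: p_{MedCo} = 118.25 + 0.25·72 = 136.25.

136.25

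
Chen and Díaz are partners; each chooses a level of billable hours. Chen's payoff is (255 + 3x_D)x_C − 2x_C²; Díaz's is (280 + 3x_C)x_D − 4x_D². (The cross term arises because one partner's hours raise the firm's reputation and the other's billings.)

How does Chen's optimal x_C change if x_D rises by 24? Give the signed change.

Expanding Chen's payoff: 255x_C + 3x_Dx_C − 2x_C².
∂π/∂x_C = 255 + 3x_D − 4x_C = 0, so x_C = 63.75 + 0.75x_D.
The reaction-function slope is 0.75, so a 24-unit rise in x_D moves x_C by 0.75 × 24 = 18. Chen's best response rises — the actions are strategic complements.

18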